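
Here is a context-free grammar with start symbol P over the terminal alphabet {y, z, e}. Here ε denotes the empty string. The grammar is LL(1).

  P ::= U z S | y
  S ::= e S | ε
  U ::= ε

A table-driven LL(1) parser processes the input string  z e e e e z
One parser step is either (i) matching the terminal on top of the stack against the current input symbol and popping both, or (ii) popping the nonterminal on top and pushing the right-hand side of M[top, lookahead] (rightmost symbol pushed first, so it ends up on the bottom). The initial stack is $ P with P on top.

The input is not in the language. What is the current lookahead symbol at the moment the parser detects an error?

z

      Stack    Input          Action
   1  $ P      z e e e e z $  expand P ::= U z S
   2  $ S z U  z e e e e z $  expand U ::= ε
   3  $ S z    z e e e e z $  match z
   4  $ S      e e e e z $    expand S ::= e S
   5  $ S e    e e e e z $    match e
   6  $ S      e e e z $      expand S ::= e S
   7  $ S e    e e e z $      match e
   8  $ S      e e z $        expand S ::= e S
   9  $ S e    e e z $        match e
  10  $ S      e z $          expand S ::= e S
  11  $ S e    e z $          match e
  12  $ S      z $            error: M[S, z] is empty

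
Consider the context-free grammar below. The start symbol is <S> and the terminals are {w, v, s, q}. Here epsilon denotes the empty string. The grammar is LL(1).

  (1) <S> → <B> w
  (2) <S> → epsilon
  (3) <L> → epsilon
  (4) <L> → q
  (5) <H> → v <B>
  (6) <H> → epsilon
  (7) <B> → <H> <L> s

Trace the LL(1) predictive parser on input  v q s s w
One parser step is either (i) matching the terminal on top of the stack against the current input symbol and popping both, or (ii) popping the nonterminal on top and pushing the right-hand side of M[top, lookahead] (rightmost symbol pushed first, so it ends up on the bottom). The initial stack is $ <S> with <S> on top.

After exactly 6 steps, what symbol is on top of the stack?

<L>

step 1: stack=$ <S>  input=v q s s w $  — expand <S> → <B> w
step 2: stack=$ w <B>  input=v q s s w $  — expand <B> → <H> <L> s
step 3: stack=$ w s <L> <H>  input=v q s s w $  — expand <H> → v <B>
step 4: stack=$ w s <L> <B> v  input=v q s s w $  — match v
step 5: stack=$ w s <L> <B>  input=q s s w $  — expand <B> → <H> <L> s
step 6: stack=$ w s <L> s <L> <H>  input=q s s w $  — expand <H> → epsilon
Stack after step 6: $ w s <L> s <L> (top = <L>).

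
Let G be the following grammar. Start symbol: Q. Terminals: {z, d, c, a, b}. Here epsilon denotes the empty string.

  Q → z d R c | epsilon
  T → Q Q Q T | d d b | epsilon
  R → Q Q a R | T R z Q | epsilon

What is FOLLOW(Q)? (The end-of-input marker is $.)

{$, a, c, d, z}

FIRST(Q): from Q→z d R c we get {z}; from Q→epsilon we get {epsilon}. So FIRST(Q) = {epsilon, z}.
FIRST(T): from T→Q Q Q T we get {epsilon, d, z}; from T→d d b we get {d}; from T→epsilon we get {epsilon}. So FIRST(T) = {epsilon, d, z}.
FIRST(R): from R→Q Q a R we get {a, z}; from R→T R z Q we get {a, d, z}; from R→epsilon we get {epsilon}. So FIRST(R) = {epsilon, a, d, z}.
FOLLOW(Q) includes $ since Q is the start symbol.
FOLLOW(T): in T→Q Q Q T, the suffix after T is empty (adds nothing new); in R→T R z Q, T is followed by R z Q with FIRST {a, d, z}. Thus FOLLOW(T) = {a, d, z}.
FOLLOW(R): in Q→z d R c, R is followed by c with FIRST {c}; in R→Q Q a R, the suffix after R is empty (adds nothing new); in R→T R z Q, R is followed by z Q with FIRST {z}. Thus FOLLOW(R) = {c, z}.
FOLLOW(Q): in T→Q Q Q T (occurrence 1), Q is followed by Q Q T with FIRST {epsilon, d, z}; in T→Q Q Q T (occurrence 1), the suffix after Q is nullable, so FOLLOW(Q) ⊇ FOLLOW(T) = {a, d, z}; in T→Q Q Q T (occurrence 2), Q is followed by Q T with FIRST {epsilon, d, z}; in T→Q Q Q T (occurrence 2), the suffix after Q is nullable, so FOLLOW(Q) ⊇ FOLLOW(T) = {a, d, z}; in T→Q Q Q T (occurrence 3), Q is followed by T with FIRST {epsilon, d, z}; in T→Q Q Q T (occurrence 3), the suffix after Q is nullable, so FOLLOW(Q) ⊇ FOLLOW(T) = {a, d, z}; in R→Q Q a R (occurrence 1), Q is followed by Q a R with FIRST {a, z}; in R→Q Q a R (occurrence 2), Q is followed by a R with FIRST {a}; in R→T R z Q, the suffix after Q is empty, so FOLLOW(Q) ⊇ FOLLOW(R) = {c, z}. Thus FOLLOW(Q) = {$, a, c, d, z}.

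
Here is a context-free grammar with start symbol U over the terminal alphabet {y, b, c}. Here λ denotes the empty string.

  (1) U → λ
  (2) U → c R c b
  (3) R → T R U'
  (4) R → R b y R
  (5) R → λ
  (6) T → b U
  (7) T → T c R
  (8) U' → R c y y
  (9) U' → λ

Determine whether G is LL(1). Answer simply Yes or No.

No

FIRST(U) = {λ, c}
FIRST(R) = {λ, b}
FIRST(T) = {b}
FIRST(U') = {λ, b, c}
FOLLOW(U) = {$, b, c}
FOLLOW(R) = {b, c}
FOLLOW(T) = {b, c}
FOLLOW(U') = {b, c}
Cell M[R, b] receives both R → T R U' and R → R b y R and R → λ — the grammar is not LL(1).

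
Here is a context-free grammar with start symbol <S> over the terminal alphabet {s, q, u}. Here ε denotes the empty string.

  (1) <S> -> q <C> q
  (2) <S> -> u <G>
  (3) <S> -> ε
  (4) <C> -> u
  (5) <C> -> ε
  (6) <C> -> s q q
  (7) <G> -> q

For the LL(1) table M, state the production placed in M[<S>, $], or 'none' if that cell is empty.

FIRST(<S>) = {ε, q, u}
FIRST(<C>) = {ε, s, u}
FIRST(<G>) = {q}
FOLLOW(<S>) includes $ since <S> is the start symbol.
FOLLOW(<S>): <S> appears on no right-hand side. Thus FOLLOW(<S>) = {$}.
For <S> -> q <C> q: FIRST(q <C> q) = {q}, so it goes in M[<S>, t] for t ∈ {q}.
For <S> -> u <G>: FIRST(u <G>) = {u}, so it goes in M[<S>, t] for t ∈ {u}.
For <S> -> ε: FIRST(ε) = {ε}, so it goes in M[<S>, t] for t ∈ {}; since ε ∈ FIRST, also for every t ∈ FOLLOW(<S>) = {$}.

<S> -> ε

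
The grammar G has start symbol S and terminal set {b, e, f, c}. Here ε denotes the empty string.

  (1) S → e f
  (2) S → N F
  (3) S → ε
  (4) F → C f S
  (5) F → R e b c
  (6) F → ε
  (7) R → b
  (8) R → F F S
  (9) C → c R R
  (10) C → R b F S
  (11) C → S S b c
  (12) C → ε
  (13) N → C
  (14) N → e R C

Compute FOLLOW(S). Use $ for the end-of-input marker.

{$, b, c, e, f}

FIRST(S) = {ε, b, c, e, f}  (via N F)
FIRST(F) = {ε, b, c, e, f}  (via C f S, R e b c)
FIRST(R) = {ε, b, c, e, f}  (via F F S)
FIRST(C) = {ε, b, c, e, f}  (via R b F S, S S b c)
FIRST(N) = {ε, b, c, e, f}  (via C)
FOLLOW(S) includes $ since S is the start symbol.
FOLLOW(S): in F→C f S, the suffix after S is empty, so FOLLOW(S) ⊇ FOLLOW(F) = {$, b, c, e, f}; in R→F F S, the suffix after S is empty, so FOLLOW(S) ⊇ FOLLOW(R) = {$, b, c, e, f}; in C→R b F S, the suffix after S is empty, so FOLLOW(S) ⊇ FOLLOW(C) = {$, b, c, e, f}; in C→S S b c (occurrence 1), S is followed by S b c with FIRST {b, c, e, f}; in C→S S b c (occurrence 2), S is followed by b c with FIRST {b}. Thus FOLLOW(S) = {$, b, c, e, f}.
FOLLOW(N): in S→N F, N is followed by F with FIRST {ε, b, c, e, f}; in S→N F, the suffix after N is nullable, so FOLLOW(N) ⊇ FOLLOW(S) = {$, b, c, e, f}. Thus FOLLOW(N) = {$, b, c, e, f}.
FOLLOW(C): in F→C f S, C is followed by f S with FIRST {f}; in N→C, the suffix after C is empty, so FOLLOW(C) ⊇ FOLLOW(N) = {$, b, c, e, f}; in N→e R C, the suffix after C is empty, so FOLLOW(C) ⊇ FOLLOW(N) = {$, b, c, e, f}. Thus FOLLOW(C) = {$, b, c, e, f}.
FOLLOW(R): in F→R e b c, R is followed by e b c with FIRST {e}; in C→c R R (occurrence 1), R is followed by R with FIRST {ε, b, c, e, f}; in C→c R R (occurrence 1), the suffix after R is nullable, so FOLLOW(R) ⊇ FOLLOW(C) = {$, b, c, e, f}; in C→c R R (occurrence 2), the suffix after R is empty, so FOLLOW(R) ⊇ FOLLOW(C) = {$, b, c, e, f}; in C→R b F S, R is followed by b F S with FIRST {b}; in N→e R C, R is followed by C with FIRST {ε, b, c, e, f}; in N→e R C, the suffix after R is nullable, so FOLLOW(R) ⊇ FOLLOW(N) = {$, b, c, e, f}. Thus FOLLOW(R) = {$, b, c, e, f}.
FOLLOW(F): in S→N F, the suffix after F is empty, so FOLLOW(F) ⊇ FOLLOW(S) = {$, b, c, e, f}; in R→F F S (occurrence 1), F is followed by F S with FIRST {ε, b, c, e, f}; in R→F F S (occurrence 1), the suffix after F is nullable, so FOLLOW(F) ⊇ FOLLOW(R) = {$, b, c, e, f}; in R→F F S (occurrence 2), F is followed by S with FIRST {ε, b, c, e, f}; in R→F F S (occurrence 2), the suffix after F is nullable, so FOLLOW(F) ⊇ FOLLOW(R) = {$, b, c, e, f}; in C→R b F S, F is followed by S with FIRST {ε, b, c, e, f}; in C→R b F S, the suffix after F is nullable, so FOLLOW(F) ⊇ FOLLOW(C) = {$, b, c, e, f}. Thus FOLLOW(F) = {$, b, c, e, f}.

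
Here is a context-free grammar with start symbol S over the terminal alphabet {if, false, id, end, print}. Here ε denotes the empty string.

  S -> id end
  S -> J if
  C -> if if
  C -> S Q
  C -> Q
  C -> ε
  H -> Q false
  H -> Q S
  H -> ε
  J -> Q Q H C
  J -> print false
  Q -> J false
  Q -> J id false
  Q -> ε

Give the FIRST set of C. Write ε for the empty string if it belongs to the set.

{ε, false, id, if, print}

FIRST(S): from S->id end we get {id}; from S->J if we get {false, id, if, print}. So FIRST(S) = {false, id, if, print}.
FIRST(C): from C->if if we get {if}; from C->S Q we get {false, id, if, print}; from C->Q we get {ε, false, id, if, print}; from C->ε we get {ε}. So FIRST(C) = {ε, false, id, if, print}.
FIRST(H): from H->Q false we get {false, id, if, print}; from H->Q S we get {false, id, if, print}; from H->ε we get {ε}. So FIRST(H) = {ε, false, id, if, print}.
FIRST(J): from J->Q Q H C we get {ε, false, id, if, print}; from J->print false we get {print}. So FIRST(J) = {ε, false, id, if, print}.
FIRST(Q): from Q->J false we get {false, id, if, print}; from Q->J id false we get {false, id, if, print}; from Q->ε we get {ε}. So FIRST(Q) = {ε, false, id, if, print}.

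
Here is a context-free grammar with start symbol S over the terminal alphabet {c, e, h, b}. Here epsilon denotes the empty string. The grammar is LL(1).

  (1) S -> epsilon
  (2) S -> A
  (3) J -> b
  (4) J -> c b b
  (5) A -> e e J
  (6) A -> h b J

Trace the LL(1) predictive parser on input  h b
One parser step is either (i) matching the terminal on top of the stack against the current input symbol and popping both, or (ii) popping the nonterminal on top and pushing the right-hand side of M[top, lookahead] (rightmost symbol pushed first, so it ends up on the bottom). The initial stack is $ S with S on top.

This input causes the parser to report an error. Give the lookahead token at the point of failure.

$

     Stack    Input  Action
  1  $ S      h b $  expand S -> A
  2  $ A      h b $  expand A -> h b J
  3  $ J b h  h b $  match h
  4  $ J b    b $    match b
  5  $ J      $      error: M[J, $] is empty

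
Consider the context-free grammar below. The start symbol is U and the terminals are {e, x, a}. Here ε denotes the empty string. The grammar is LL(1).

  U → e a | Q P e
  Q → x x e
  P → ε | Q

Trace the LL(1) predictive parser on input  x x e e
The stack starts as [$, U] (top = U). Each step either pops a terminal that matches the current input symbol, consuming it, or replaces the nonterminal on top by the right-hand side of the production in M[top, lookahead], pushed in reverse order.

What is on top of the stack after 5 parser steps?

step 1: stack=$ U  input=x x e e $  — expand U → Q P e
step 2: stack=$ e P Q  input=x x e e $  — expand Q → x x e
step 3: stack=$ e P e x x  input=x x e e $  — match x
step 4: stack=$ e P e x  input=x e e $  — match x
step 5: stack=$ e P e  input=e e $  — match e
Stack after step 5: $ e P (top = P).

P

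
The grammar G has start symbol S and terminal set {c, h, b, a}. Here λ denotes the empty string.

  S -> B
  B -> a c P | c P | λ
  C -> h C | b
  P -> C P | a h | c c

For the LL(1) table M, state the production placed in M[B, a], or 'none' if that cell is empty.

B -> a c P

FIRST(B) = {λ, a, c}
FIRST(C) = {b, h}
FIRST(S) = {λ, a, c}  (via B)
FIRST(P) = {a, b, c, h}  (via C P)
FOLLOW(S) includes $ since S is the start symbol.
FOLLOW(S): S appears on no right-hand side. Thus FOLLOW(S) = {$}.
FOLLOW(B): in S->B, the suffix after B is empty, so FOLLOW(B) ⊇ FOLLOW(S) = {$}. Thus FOLLOW(B) = {$}.
For B -> a c P: FIRST(a c P) = {a}, so it goes in M[B, t] for t ∈ {a}.
For B -> c P: FIRST(c P) = {c}, so it goes in M[B, t] for t ∈ {c}.
For B -> λ: FIRST(λ) = {λ}, so it goes in M[B, t] for t ∈ {}; since λ ∈ FIRST, also for every t ∈ FOLLOW(B) = {$}.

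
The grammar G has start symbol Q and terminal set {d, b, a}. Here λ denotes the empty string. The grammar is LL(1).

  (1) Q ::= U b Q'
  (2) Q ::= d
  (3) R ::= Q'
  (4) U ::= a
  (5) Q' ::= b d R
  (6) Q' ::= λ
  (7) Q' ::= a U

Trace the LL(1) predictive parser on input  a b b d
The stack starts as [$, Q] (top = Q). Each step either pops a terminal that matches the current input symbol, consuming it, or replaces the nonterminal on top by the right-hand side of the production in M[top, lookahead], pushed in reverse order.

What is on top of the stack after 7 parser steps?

R

step 1: stack=$ Q  input=a b b d $  — expand Q ::= U b Q'
step 2: stack=$ Q' b U  input=a b b d $  — expand U ::= a
step 3: stack=$ Q' b a  input=a b b d $  — match a
step 4: stack=$ Q' b  input=b b d $  — match b
step 5: stack=$ Q'  input=b d $  — expand Q' ::= b d R
step 6: stack=$ R d b  input=b d $  — match b
step 7: stack=$ R d  input=d $  — match d
Stack after step 7: $ R (top = R).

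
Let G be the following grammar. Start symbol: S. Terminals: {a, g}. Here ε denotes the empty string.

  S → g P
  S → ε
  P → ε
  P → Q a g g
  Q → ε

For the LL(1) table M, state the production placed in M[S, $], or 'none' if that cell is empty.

S → ε

FIRST(S) = {ε, g}
FIRST(Q) = {ε}
FIRST(P) = {ε, a}  (via Q a g g)
FOLLOW(S) includes $ since S is the start symbol.
FOLLOW(S): S appears on no right-hand side. Thus FOLLOW(S) = {$}.
For S → g P: FIRST(g P) = {g}, so it goes in M[S, t] for t ∈ {g}.
For S → ε: FIRST(ε) = {ε}, so it goes in M[S, t] for t ∈ {}; since ε ∈ FIRST, also for every t ∈ FOLLOW(S) = {$}.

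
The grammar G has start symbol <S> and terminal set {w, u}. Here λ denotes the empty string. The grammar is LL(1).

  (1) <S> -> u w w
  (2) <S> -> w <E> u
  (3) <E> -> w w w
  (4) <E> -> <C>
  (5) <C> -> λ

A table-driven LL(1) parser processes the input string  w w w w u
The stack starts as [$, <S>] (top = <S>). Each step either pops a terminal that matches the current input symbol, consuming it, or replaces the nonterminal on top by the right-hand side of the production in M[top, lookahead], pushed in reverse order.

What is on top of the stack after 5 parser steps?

w

     Stack      Input        Action
  1  $ <S>      w w w w u $  expand <S> -> w <E> u
  2  $ u <E> w  w w w w u $  match w
  3  $ u <E>    w w w u $    expand <E> -> w w w
  4  $ u w w w  w w w u $    match w
  5  $ u w w    w w u $      match w
Stack after step 5: $ u w (top = w).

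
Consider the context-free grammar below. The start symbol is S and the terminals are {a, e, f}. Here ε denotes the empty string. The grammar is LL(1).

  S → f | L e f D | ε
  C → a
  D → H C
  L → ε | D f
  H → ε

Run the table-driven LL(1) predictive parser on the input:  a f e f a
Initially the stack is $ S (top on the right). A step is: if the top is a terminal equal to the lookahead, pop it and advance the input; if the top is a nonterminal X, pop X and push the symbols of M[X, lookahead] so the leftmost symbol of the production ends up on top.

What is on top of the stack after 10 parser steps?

      Stack          Input        Action
   1  $ S            a f e f a $  expand S → L e f D
   2  $ D f e L      a f e f a $  expand L → D f
   3  $ D f e f D    a f e f a $  expand D → H C
   4  $ D f e f C H  a f e f a $  expand H → ε
   5  $ D f e f C    a f e f a $  expand C → a
   6  $ D f e f a    a f e f a $  match a
   7  $ D f e f      f e f a $    match f
   8  $ D f e        e f a $      match e
   9  $ D f          f a $        match f
  10  $ D            a $          expand D → H C
Stack after step 10: $ C H (top = H).

H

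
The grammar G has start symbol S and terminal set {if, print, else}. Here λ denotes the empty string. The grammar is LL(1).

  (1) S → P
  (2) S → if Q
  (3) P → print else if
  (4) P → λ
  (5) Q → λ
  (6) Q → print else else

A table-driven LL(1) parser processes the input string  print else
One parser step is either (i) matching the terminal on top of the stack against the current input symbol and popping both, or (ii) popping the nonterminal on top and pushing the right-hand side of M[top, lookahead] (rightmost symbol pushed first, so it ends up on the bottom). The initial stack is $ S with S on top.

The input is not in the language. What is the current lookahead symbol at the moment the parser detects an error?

     Stack            Input         Action
  1  $ S              print else $  expand S → P
  2  $ P              print else $  expand P → print else if
  3  $ if else print  print else $  match print
  4  $ if else        else $        match else
  5  $ if             $             error: top is terminal if but lookahead is $

$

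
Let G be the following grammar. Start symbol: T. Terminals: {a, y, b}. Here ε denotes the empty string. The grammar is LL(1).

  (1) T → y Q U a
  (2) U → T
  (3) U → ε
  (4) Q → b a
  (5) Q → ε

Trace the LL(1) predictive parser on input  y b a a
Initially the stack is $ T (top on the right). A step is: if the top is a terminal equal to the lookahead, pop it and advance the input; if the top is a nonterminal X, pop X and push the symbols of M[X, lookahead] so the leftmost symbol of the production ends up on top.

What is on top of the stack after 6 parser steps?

a

     Stack      Input      Action
  1  $ T        y b a a $  expand T → y Q U a
  2  $ a U Q y  y b a a $  match y
  3  $ a U Q    b a a $    expand Q → b a
  4  $ a U a b  b a a $    match b
  5  $ a U a    a a $      match a
  6  $ a U      a $        expand U → ε
Stack after step 6: $ a (top = a).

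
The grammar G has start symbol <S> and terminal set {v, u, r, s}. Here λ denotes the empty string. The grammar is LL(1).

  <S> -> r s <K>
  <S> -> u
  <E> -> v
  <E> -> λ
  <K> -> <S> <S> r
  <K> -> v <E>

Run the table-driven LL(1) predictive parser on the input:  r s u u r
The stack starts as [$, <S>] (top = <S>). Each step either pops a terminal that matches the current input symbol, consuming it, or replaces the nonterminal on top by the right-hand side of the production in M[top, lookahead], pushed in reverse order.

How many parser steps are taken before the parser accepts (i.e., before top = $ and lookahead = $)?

     Stack        Input        Action
  1  $ <S>        r s u u r $  expand <S> -> r s <K>
  2  $ <K> s r    r s u u r $  match r
  3  $ <K> s      s u u r $    match s
  4  $ <K>        u u r $      expand <K> -> <S> <S> r
  5  $ r <S> <S>  u u r $      expand <S> -> u
  6  $ r <S> u    u u r $      match u
  7  $ r <S>      u r $        expand <S> -> u
  8  $ r u        u r $        match u
  9  $ r          r $          match r
Accept reached after 9 steps.

9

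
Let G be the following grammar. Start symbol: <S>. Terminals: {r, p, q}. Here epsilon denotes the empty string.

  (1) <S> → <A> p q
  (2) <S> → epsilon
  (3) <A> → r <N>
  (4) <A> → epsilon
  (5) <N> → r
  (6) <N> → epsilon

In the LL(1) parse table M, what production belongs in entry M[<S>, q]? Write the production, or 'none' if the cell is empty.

FIRST(<A>): from <A>→r <N> we get {r}; from <A>→epsilon we get {epsilon}. So FIRST(<A>) = {epsilon, r}.
FIRST(<N>): from <N>→r we get {r}; from <N>→epsilon we get {epsilon}. So FIRST(<N>) = {epsilon, r}.
FIRST(<S>): from <S>→<A> p q we get {p, r}; from <S>→epsilon we get {epsilon}. So FIRST(<S>) = {epsilon, p, r}.
FOLLOW(<S>) includes $ since <S> is the start symbol.
FOLLOW(<S>): <S> appears on no right-hand side. Thus FOLLOW(<S>) = {$}.
For <S> → <A> p q: FIRST(<A> p q) = {p, r}, so it goes in M[<S>, t] for t ∈ {p, r}.
For <S> → epsilon: FIRST(epsilon) = {epsilon}, so it goes in M[<S>, t] for t ∈ {}; since epsilon ∈ FIRST, also for every t ∈ FOLLOW(<S>) = {$}.
None of these place a production in M[<S>, q].

none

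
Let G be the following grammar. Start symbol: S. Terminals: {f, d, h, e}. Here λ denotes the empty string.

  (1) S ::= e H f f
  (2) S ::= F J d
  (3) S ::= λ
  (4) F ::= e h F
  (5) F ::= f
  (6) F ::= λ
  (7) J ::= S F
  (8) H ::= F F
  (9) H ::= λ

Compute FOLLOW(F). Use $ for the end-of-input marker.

FIRST(F) = {λ, e, f}
FIRST(H) = {λ, e, f}  (via F F)
FIRST(S) = {λ, d, e, f}  (via F J d)
FIRST(J) = {λ, d, e, f}  (via S F)
FOLLOW(S) includes $ since S is the start symbol.
FOLLOW(J): in S::=F J d, J is followed by d with FIRST {d}. Thus FOLLOW(J) = {d}.
FOLLOW(S): in J::=S F, S is followed by F with FIRST {λ, e, f}; in J::=S F, the suffix after S is nullable, so FOLLOW(S) ⊇ FOLLOW(J) = {d}. Thus FOLLOW(S) = {$, d, e, f}.
FOLLOW(H): in S::=e H f f, H is followed by f f with FIRST {f}. Thus FOLLOW(H) = {f}.
FOLLOW(F): in S::=F J d, F is followed by J d with FIRST {d, e, f}; in F::=e h F, the suffix after F is empty (adds nothing new); in J::=S F, the suffix after F is empty, so FOLLOW(F) ⊇ FOLLOW(J) = {d}; in H::=F F (occurrence 1), F is followed by F with FIRST {λ, e, f}; in H::=F F (occurrence 1), the suffix after F is nullable, so FOLLOW(F) ⊇ FOLLOW(H) = {f}; in H::=F F (occurrence 2), the suffix after F is empty, so FOLLOW(F) ⊇ FOLLOW(H) = {f}. Thus FOLLOW(F) = {d, e, f}.

{d, e, f}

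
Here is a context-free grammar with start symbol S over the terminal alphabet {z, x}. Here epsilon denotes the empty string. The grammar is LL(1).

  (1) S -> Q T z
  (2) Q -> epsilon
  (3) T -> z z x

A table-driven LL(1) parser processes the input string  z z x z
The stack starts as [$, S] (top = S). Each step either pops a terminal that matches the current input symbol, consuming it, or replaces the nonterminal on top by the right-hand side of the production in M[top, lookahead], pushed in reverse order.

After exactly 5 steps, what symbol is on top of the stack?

x

step 1: stack=$ S  input=z z x z $  — expand S -> Q T z
step 2: stack=$ z T Q  input=z z x z $  — expand Q -> epsilon
step 3: stack=$ z T  input=z z x z $  — expand T -> z z x
step 4: stack=$ z x z z  input=z z x z $  — match z
step 5: stack=$ z x z  input=z x z $  — match z
Stack after step 5: $ z x (top = x).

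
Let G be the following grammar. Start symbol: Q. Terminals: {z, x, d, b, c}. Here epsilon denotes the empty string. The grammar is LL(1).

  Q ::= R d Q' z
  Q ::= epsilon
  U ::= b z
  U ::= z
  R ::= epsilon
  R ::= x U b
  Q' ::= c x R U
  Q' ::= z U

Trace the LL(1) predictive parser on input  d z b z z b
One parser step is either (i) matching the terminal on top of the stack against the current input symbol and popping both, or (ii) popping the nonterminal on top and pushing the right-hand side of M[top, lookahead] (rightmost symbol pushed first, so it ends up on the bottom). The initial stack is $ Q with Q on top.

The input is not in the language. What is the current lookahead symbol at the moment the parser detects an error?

step 1: stack=$ Q  input=d z b z z b $  — expand Q ::= R d Q' z
step 2: stack=$ z Q' d R  input=d z b z z b $  — expand R ::= epsilon
step 3: stack=$ z Q' d  input=d z b z z b $  — match d
step 4: stack=$ z Q'  input=z b z z b $  — expand Q' ::= z U
step 5: stack=$ z U z  input=z b z z b $  — match z
step 6: stack=$ z U  input=b z z b $  — expand U ::= b z
step 7: stack=$ z z b  input=b z z b $  — match b
step 8: stack=$ z z  input=z z b $  — match z
step 9: stack=$ z  input=z b $  — match z
step 10: stack=$  input=b $  — error: stack empty but input remains

b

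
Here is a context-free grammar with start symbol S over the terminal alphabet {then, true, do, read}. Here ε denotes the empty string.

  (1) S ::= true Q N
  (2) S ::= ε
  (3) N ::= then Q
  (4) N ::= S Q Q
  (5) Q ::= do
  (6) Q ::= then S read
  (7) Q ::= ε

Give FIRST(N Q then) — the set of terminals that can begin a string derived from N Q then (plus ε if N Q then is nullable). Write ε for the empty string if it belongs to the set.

{do, then, true}

FIRST(S): from S::=true Q N we get {true}; from S::=ε we get {ε}. So FIRST(S) = {ε, true}.
FIRST(Q): from Q::=do we get {do}; from Q::=then S read we get {then}; from Q::=ε we get {ε}. So FIRST(Q) = {ε, do, then}.
FIRST(N): from N::=then Q we get {then}; from N::=S Q Q we get {ε, do, then, true}. So FIRST(N) = {ε, do, then, true}.
FIRST(N Q then): take FIRST of each symbol in turn, carrying on past any symbol whose FIRST contains ε; result {do, then, true}.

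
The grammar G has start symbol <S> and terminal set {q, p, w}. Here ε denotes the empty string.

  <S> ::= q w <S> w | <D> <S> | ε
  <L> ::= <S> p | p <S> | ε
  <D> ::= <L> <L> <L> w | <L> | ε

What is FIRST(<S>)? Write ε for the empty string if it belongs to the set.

FIRST(<S>): from <S>::=q w <S> w we get {q}; from <S>::=<D> <S> we get {ε, p, q, w}; from <S>::=ε we get {ε}. So FIRST(<S>) = {ε, p, q, w}.
FIRST(<L>): from <L>::=<S> p we get {p, q, w}; from <L>::=p <S> we get {p}; from <L>::=ε we get {ε}. So FIRST(<L>) = {ε, p, q, w}.
FIRST(<D>): from <D>::=<L> <L> <L> w we get {p, q, w}; from <D>::=<L> we get {ε, p, q, w}; from <D>::=ε we get {ε}. So FIRST(<D>) = {ε, p, q, w}.

{ε, p, q, w}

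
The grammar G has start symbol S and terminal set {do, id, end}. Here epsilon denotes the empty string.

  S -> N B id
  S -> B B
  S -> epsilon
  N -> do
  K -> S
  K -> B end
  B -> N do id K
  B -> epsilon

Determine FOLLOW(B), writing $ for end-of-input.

FIRST(N) = {do}
FIRST(B) = {epsilon, do}  (via N do id K)
FIRST(S) = {epsilon, do}  (via N B id, B B)
FIRST(K) = {epsilon, do, end}  (via S, B end)
FOLLOW(S) includes $ since S is the start symbol.
FOLLOW(N): in S->N B id, N is followed by B id with FIRST {do, id}; in B->N do id K, N is followed by do id K with FIRST {do}. Thus FOLLOW(N) = {do, id}.
FOLLOW(S): in K->S, the suffix after S is empty, so FOLLOW(S) ⊇ FOLLOW(K) = {$, do, end, id}. Thus FOLLOW(S) = {$, do, end, id}.
FOLLOW(B): in S->N B id, B is followed by id with FIRST {id}; in S->B B (occurrence 1), B is followed by B with FIRST {epsilon, do}; in S->B B (occurrence 1), the suffix after B is nullable, so FOLLOW(B) ⊇ FOLLOW(S) = {$, do, end, id}; in S->B B (occurrence 2), the suffix after B is empty, so FOLLOW(B) ⊇ FOLLOW(S) = {$, do, end, id}; in K->B end, B is followed by end with FIRST {end}. Thus FOLLOW(B) = {$, do, end, id}.
FOLLOW(K): in B->N do id K, the suffix after K is empty, so FOLLOW(K) ⊇ FOLLOW(B) = {$, do, end, id}. Thus FOLLOW(K) = {$, do, end, id}.

{$, do, end, id}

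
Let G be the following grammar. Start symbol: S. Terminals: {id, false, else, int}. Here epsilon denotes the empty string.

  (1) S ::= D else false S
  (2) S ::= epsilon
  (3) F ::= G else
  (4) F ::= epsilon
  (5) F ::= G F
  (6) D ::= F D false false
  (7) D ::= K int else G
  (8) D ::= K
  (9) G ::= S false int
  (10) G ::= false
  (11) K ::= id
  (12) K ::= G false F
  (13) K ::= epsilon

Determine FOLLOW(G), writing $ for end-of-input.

{else, false, id, int}

FIRST(S): from S::=D else false S we get {else, false, id, int}; from S::=epsilon we get {epsilon}. So FIRST(S) = {epsilon, else, false, id, int}.
FIRST(G): from G::=S false int we get {else, false, id, int}; from G::=false we get {false}. So FIRST(G) = {else, false, id, int}.
FIRST(F): from F::=G else we get {else, false, id, int}; from F::=epsilon we get {epsilon}; from F::=G F we get {else, false, id, int}. So FIRST(F) = {epsilon, else, false, id, int}.
FIRST(K): from K::=id we get {id}; from K::=G false F we get {else, false, id, int}; from K::=epsilon we get {epsilon}. So FIRST(K) = {epsilon, else, false, id, int}.
FIRST(D): from D::=F D false false we get {else, false, id, int}; from D::=K int else G we get {else, false, id, int}; from D::=K we get {epsilon, else, false, id, int}. So FIRST(D) = {epsilon, else, false, id, int}.
FOLLOW(S) includes $ since S is the start symbol.
FOLLOW(S): in S::=D else false S, the suffix after S is empty (adds nothing new); in G::=S false int, S is followed by false int with FIRST {false}. Thus FOLLOW(S) = {$, false}.
FOLLOW(D): in S::=D else false S, D is followed by else false S with FIRST {else}; in D::=F D false false, D is followed by false false with FIRST {false}. Thus FOLLOW(D) = {else, false}.
FOLLOW(K): in D::=K int else G, K is followed by int else G with FIRST {int}; in D::=K, the suffix after K is empty, so FOLLOW(K) ⊇ FOLLOW(D) = {else, false}. Thus FOLLOW(K) = {else, false, int}.
FOLLOW(F): in F::=G F, the suffix after F is empty (adds nothing new); in D::=F D false false, F is followed by D false false with FIRST {else, false, id, int}; in K::=G false F, the suffix after F is empty, so FOLLOW(F) ⊇ FOLLOW(K) = {else, false, int}. Thus FOLLOW(F) = {else, false, id, int}.
FOLLOW(G): in F::=G else, G is followed by else with FIRST {else}; in F::=G F, G is followed by F with FIRST {epsilon, else, false, id, int}; in F::=G F, the suffix after G is nullable, so FOLLOW(G) ⊇ FOLLOW(F) = {else, false, id, int}; in D::=K int else G, the suffix after G is empty, so FOLLOW(G) ⊇ FOLLOW(D) = {else, false}; in K::=G false F, G is followed by false F with FIRST {false}. Thus FOLLOW(G) = {else, false, id, int}.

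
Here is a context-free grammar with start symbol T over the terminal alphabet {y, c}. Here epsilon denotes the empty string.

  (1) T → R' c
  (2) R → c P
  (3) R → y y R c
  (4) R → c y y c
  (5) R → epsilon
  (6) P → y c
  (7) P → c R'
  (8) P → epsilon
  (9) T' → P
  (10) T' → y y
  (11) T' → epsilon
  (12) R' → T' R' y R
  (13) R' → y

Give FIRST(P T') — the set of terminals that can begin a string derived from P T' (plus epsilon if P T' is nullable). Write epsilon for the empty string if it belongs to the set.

{epsilon, c, y}

FIRST(R) = {epsilon, c, y}
FIRST(P) = {epsilon, c, y}
FIRST(T') = {epsilon, c, y}  (via P)
FIRST(R') = {c, y}  (via T' R' y R)
FIRST(T) = {c, y}  (via R' c)
FIRST(P T'): take FIRST of each symbol in turn, carrying on past any symbol whose FIRST contains epsilon; result {epsilon, c, y}.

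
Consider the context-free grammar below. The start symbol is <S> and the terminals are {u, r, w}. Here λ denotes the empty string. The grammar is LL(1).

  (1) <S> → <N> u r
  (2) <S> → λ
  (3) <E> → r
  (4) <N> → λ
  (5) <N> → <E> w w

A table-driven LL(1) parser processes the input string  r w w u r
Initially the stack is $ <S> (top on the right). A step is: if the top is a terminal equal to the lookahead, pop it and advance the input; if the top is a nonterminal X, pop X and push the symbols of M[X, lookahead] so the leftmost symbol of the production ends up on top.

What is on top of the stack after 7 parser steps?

     Stack          Input        Action
  1  $ <S>          r w w u r $  expand <S> → <N> u r
  2  $ r u <N>      r w w u r $  expand <N> → <E> w w
  3  $ r u w w <E>  r w w u r $  expand <E> → r
  4  $ r u w w r    r w w u r $  match r
  5  $ r u w w      w w u r $    match w
  6  $ r u w        w u r $      match w
  7  $ r u          u r $        match u
Stack after step 7: $ r (top = r).

r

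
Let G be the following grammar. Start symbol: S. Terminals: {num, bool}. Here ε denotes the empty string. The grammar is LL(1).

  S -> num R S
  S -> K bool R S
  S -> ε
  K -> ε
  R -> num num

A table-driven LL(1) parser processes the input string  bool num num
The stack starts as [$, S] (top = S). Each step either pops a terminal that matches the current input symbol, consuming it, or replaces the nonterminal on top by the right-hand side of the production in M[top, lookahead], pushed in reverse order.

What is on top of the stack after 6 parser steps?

step 1: stack=$ S  input=bool num num $  — expand S -> K bool R S
step 2: stack=$ S R bool K  input=bool num num $  — expand K -> ε
step 3: stack=$ S R bool  input=bool num num $  — match bool
step 4: stack=$ S R  input=num num $  — expand R -> num num
step 5: stack=$ S num num  input=num num $  — match num
step 6: stack=$ S num  input=num $  — match num
Stack after step 6: $ S (top = S).

S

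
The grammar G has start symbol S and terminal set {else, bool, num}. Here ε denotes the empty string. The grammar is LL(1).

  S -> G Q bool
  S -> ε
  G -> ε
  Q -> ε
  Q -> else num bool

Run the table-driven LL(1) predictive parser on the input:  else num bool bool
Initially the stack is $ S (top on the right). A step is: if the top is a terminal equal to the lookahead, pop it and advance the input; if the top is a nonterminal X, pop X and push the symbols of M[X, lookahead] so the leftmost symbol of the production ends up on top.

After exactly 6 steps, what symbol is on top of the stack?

bool

step 1: stack=$ S  input=else num bool bool $  — expand S -> G Q bool
step 2: stack=$ bool Q G  input=else num bool bool $  — expand G -> ε
step 3: stack=$ bool Q  input=else num bool bool $  — expand Q -> else num bool
step 4: stack=$ bool bool num else  input=else num bool bool $  — match else
step 5: stack=$ bool bool num  input=num bool bool $  — match num
step 6: stack=$ bool bool  input=bool bool $  — match bool
Stack after step 6: $ bool (top = bool).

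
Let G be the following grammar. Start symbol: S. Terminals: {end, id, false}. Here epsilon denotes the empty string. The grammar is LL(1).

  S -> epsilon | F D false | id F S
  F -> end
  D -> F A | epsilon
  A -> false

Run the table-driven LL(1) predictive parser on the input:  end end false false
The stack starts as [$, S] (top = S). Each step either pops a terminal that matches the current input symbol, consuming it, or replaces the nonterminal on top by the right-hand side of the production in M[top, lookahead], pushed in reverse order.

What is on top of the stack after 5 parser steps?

end

step 1: stack=$ S  input=end end false false $  — expand S -> F D false
step 2: stack=$ false D F  input=end end false false $  — expand F -> end
step 3: stack=$ false D end  input=end end false false $  — match end
step 4: stack=$ false D  input=end false false $  — expand D -> F A
step 5: stack=$ false A F  input=end false false $  — expand F -> end
Stack after step 5: $ false A end (top = end).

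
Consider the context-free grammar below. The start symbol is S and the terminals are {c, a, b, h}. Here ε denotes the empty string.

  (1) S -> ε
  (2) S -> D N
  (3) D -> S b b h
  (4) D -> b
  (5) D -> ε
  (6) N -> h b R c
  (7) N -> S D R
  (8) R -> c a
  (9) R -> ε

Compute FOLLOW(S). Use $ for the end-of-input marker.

{$, b, c, h}

FIRST(R): from R->c a we get {c}; from R->ε we get {ε}. So FIRST(R) = {ε, c}.
FIRST(S): from S->ε we get {ε}; from S->D N we get {ε, b, c, h}. So FIRST(S) = {ε, b, c, h}.
FIRST(D): from D->S b b h we get {b, c, h}; from D->b we get {b}; from D->ε we get {ε}. So FIRST(D) = {ε, b, c, h}.
FIRST(N): from N->h b R c we get {h}; from N->S D R we get {ε, b, c, h}. So FIRST(N) = {ε, b, c, h}.
FOLLOW(S) includes $ since S is the start symbol.
FOLLOW(S): in D->S b b h, S is followed by b b h with FIRST {b}; in N->S D R, S is followed by D R with FIRST {ε, b, c, h}; in N->S D R, the suffix after S is nullable, so FOLLOW(S) ⊇ FOLLOW(N) = {$, b, c, h}. Thus FOLLOW(S) = {$, b, c, h}.
FOLLOW(N): in S->D N, the suffix after N is empty, so FOLLOW(N) ⊇ FOLLOW(S) = {$, b, c, h}. Thus FOLLOW(N) = {$, b, c, h}.
FOLLOW(D): in S->D N, D is followed by N with FIRST {ε, b, c, h}; in S->D N, the suffix after D is nullable, so FOLLOW(D) ⊇ FOLLOW(S) = {$, b, c, h}; in N->S D R, D is followed by R with FIRST {ε, c}; in N->S D R, the suffix after D is nullable, so FOLLOW(D) ⊇ FOLLOW(N) = {$, b, c, h}. Thus FOLLOW(D) = {$, b, c, h}.
FOLLOW(R): in N->h b R c, R is followed by c with FIRST {c}; in N->S D R, the suffix after R is empty, so FOLLOW(R) ⊇ FOLLOW(N) = {$, b, c, h}. Thus FOLLOW(R) = {$, b, c, h}.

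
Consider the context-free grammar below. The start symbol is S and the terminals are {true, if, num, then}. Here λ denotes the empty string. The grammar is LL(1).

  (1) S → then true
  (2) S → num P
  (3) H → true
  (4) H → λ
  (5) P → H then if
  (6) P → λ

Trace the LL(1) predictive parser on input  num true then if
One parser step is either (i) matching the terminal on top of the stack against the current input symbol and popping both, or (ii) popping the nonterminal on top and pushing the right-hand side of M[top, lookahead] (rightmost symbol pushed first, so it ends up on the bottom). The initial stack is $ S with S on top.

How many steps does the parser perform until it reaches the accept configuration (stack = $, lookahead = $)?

7

     Stack           Input               Action
  1  $ S             num true then if $  expand S → num P
  2  $ P num         num true then if $  match num
  3  $ P             true then if $      expand P → H then if
  4  $ if then H     true then if $      expand H → true
  5  $ if then true  true then if $      match true
  6  $ if then       then if $           match then
  7  $ if            if $                match if
Accept reached after 7 steps.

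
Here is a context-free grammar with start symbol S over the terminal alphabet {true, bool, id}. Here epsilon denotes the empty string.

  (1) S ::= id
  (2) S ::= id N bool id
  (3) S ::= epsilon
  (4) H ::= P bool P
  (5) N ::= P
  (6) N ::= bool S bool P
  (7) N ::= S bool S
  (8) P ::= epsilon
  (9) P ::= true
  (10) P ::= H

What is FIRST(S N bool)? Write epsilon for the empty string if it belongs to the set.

{bool, id, true}

FIRST(S): from S::=id we get {id}; from S::=id N bool id we get {id}; from S::=epsilon we get {epsilon}. So FIRST(S) = {epsilon, id}.
FIRST(H): from H::=P bool P we get {bool, true}. So FIRST(H) = {bool, true}.
FIRST(P): from P::=epsilon we get {epsilon}; from P::=true we get {true}; from P::=H we get {bool, true}. So FIRST(P) = {epsilon, bool, true}.
FIRST(N): from N::=P we get {epsilon, bool, true}; from N::=bool S bool P we get {bool}; from N::=S bool S we get {bool, id}. So FIRST(N) = {epsilon, bool, id, true}.
FIRST(S N bool): take FIRST of each symbol in turn, carrying on past any symbol whose FIRST contains epsilon; result {bool, id, true}.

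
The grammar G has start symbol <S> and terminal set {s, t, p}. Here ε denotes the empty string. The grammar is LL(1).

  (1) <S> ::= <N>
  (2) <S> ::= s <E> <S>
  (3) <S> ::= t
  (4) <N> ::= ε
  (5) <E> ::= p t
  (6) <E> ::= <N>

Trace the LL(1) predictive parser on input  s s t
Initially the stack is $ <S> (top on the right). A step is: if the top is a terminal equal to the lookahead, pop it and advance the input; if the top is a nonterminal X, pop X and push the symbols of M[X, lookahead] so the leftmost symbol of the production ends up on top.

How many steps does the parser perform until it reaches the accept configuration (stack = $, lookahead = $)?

10

      Stack        Input    Action
   1  $ <S>        s s t $  expand <S> ::= s <E> <S>
   2  $ <S> <E> s  s s t $  match s
   3  $ <S> <E>    s t $    expand <E> ::= <N>
   4  $ <S> <N>    s t $    expand <N> ::= ε
   5  $ <S>        s t $    expand <S> ::= s <E> <S>
   6  $ <S> <E> s  s t $    match s
   7  $ <S> <E>    t $      expand <E> ::= <N>
   8  $ <S> <N>    t $      expand <N> ::= ε
   9  $ <S>        t $      expand <S> ::= t
  10  $ t          t $      match t
Accept reached after 10 steps.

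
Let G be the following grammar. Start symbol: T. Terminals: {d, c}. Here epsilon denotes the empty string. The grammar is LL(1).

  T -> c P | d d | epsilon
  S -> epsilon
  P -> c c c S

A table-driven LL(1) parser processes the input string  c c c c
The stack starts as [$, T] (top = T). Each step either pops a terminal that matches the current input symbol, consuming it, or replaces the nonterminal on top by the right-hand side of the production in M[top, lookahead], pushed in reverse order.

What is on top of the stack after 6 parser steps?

S

     Stack      Input      Action
  1  $ T        c c c c $  expand T -> c P
  2  $ P c      c c c c $  match c
  3  $ P        c c c $    expand P -> c c c S
  4  $ S c c c  c c c $    match c
  5  $ S c c    c c $      match c
  6  $ S c      c $        match c
Stack after step 6: $ S (top = S).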